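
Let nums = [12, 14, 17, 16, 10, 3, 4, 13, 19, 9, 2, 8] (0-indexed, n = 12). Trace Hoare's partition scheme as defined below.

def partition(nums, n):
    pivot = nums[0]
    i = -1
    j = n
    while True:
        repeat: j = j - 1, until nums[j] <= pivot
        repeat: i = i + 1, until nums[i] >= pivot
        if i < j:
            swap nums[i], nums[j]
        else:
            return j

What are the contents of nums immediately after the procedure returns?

[8, 2, 9, 4, 10, 3, 16, 13, 19, 17, 14, 12]

pivot = nums[0] = 12; i = -1, j = 12
j→11 (nums[11]=8≤12), i→0 (nums[0]=12≥12); i<j, swap → [8, 14, 17, 16, 10, 3, 4, 13, 19, 9, 2, 12]
j→10 (nums[10]=2≤12), i→1 (nums[1]=14≥12); i<j, swap → [8, 2, 17, 16, 10, 3, 4, 13, 19, 9, 14, 12]
j→9 (nums[9]=9≤12), i→2 (nums[2]=17≥12); i<j, swap → [8, 2, 9, 16, 10, 3, 4, 13, 19, 17, 14, 12]
j→6 (nums[6]=4≤12), i→3 (nums[3]=16≥12); i<j, swap → [8, 2, 9, 4, 10, 3, 16, 13, 19, 17, 14, 12]
j→5, i→6; i≥j, return j=5. nums = [8, 2, 9, 4, 10, 3, 16, 13, 19, 17, 14, 12]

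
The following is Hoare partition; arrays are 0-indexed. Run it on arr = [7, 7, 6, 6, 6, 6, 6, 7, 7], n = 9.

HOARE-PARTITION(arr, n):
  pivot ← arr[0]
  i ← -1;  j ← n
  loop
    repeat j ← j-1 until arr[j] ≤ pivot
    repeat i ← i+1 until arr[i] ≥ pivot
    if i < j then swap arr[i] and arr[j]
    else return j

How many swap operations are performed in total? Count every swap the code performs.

pivot=7
j stops at 8 (7), i stops at 0 (7); swap ⇒ [7, 7, 6, 6, 6, 6, 6, 7, 7]
j stops at 7 (7), i stops at 1 (7); swap ⇒ [7, 7, 6, 6, 6, 6, 6, 7, 7]
j stops at 6, i stops at 7; i≥j ⇒ return 6. arr=[7, 7, 6, 6, 6, 6, 6, 7, 7]

2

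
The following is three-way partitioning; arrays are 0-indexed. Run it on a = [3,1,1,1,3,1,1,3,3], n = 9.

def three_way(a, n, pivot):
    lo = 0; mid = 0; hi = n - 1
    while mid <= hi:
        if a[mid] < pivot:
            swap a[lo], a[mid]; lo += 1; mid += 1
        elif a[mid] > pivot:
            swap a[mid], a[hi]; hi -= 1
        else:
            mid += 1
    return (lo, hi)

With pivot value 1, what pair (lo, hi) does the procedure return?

(0, 4)

pivot = 1; lo=0, mid=0, hi=8
a[mid]=3>1: swap a[0],a[8]; hi=7 → [3,1,1,1,3,1,1,3,3]
a[mid]=3>1: swap a[0],a[7]; hi=6 → [3,1,1,1,3,1,1,3,3]
a[mid]=3>1: swap a[0],a[6]; hi=5 → [1,1,1,1,3,1,3,3,3]
a[mid]=1=1: mid=1
a[mid]=1=1: mid=2
a[mid]=1=1: mid=3
a[mid]=1=1: mid=4
a[mid]=3>1: swap a[4],a[5]; hi=4 → [1,1,1,1,1,3,3,3,3]
a[mid]=1=1: mid=5
end: lo=0, hi=4; a = [1,1,1,1,1,3,3,3,3]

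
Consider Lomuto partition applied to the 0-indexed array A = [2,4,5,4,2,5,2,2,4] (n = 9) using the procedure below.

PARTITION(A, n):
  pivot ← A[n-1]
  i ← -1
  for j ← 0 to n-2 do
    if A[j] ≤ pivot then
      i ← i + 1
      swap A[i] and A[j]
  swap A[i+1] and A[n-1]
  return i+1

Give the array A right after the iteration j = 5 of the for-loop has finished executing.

pivot=4, i=-1
j=0: 2≤4, i=0, swap(0,0) ⇒ [2,4,5,4,2,5,2,2,4]
j=1: 4≤4, i=1, swap(1,1) ⇒ [2,4,5,4,2,5,2,2,4]
j=2: 5>4, skip
j=3: 4≤4, i=2, swap(2,3) ⇒ [2,4,4,5,2,5,2,2,4]
j=4: 2≤4, i=3, swap(3,4) ⇒ [2,4,4,2,5,5,2,2,4]
j=5: 5>4, skip
(after j=5) A = [2,4,4,2,5,5,2,2,4]

[2,4,4,2,5,5,2,2,4]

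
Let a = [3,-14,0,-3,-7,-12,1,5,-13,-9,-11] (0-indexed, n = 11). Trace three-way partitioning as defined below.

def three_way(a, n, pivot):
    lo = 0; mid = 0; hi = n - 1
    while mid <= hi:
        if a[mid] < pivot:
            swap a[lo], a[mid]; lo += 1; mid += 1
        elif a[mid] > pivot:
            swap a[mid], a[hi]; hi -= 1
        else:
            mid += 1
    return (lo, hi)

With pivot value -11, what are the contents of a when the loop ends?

[-14,-13,-12,-11,-7,1,5,-3,-9,0,3]

pivot = -11; lo=0, mid=0, hi=10
a[mid]=3>-11: swap a[0],a[10]; hi=9 → [-11,-14,0,-3,-7,-12,1,5,-13,-9,3]
a[mid]=-11=-11: mid=1
a[mid]=-14<-11: swap a[0],a[1]; lo=1,mid=2 → [-14,-11,0,-3,-7,-12,1,5,-13,-9,3]
a[mid]=0>-11: swap a[2],a[9]; hi=8 → [-14,-11,-9,-3,-7,-12,1,5,-13,0,3]
a[mid]=-9>-11: swap a[2],a[8]; hi=7 → [-14,-11,-13,-3,-7,-12,1,5,-9,0,3]
a[mid]=-13<-11: swap a[1],a[2]; lo=2,mid=3 → [-14,-13,-11,-3,-7,-12,1,5,-9,0,3]
a[mid]=-3>-11: swap a[3],a[7]; hi=6 → [-14,-13,-11,5,-7,-12,1,-3,-9,0,3]
a[mid]=5>-11: swap a[3],a[6]; hi=5 → [-14,-13,-11,1,-7,-12,5,-3,-9,0,3]
a[mid]=1>-11: swap a[3],a[5]; hi=4 → [-14,-13,-11,-12,-7,1,5,-3,-9,0,3]
a[mid]=-12<-11: swap a[2],a[3]; lo=3,mid=4 → [-14,-13,-12,-11,-7,1,5,-3,-9,0,3]
a[mid]=-7>-11: swap a[4],a[4]; hi=3 → [-14,-13,-12,-11,-7,1,5,-3,-9,0,3]
end: lo=3, hi=3; a = [-14,-13,-12,-11,-7,1,5,-3,-9,0,3]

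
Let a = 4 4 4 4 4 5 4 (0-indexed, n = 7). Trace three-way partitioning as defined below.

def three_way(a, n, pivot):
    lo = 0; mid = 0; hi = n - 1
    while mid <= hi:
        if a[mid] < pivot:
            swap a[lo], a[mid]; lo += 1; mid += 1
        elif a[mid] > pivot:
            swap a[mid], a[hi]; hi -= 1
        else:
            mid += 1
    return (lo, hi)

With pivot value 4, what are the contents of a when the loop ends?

4 4 4 4 4 4 5

lo=0 mid=0 hi=6
4=4: mid=1
4=4: mid=2
4=4: mid=3
4=4: mid=4
4=4: mid=5
5>4: swap(5,6), hi=5 ⇒ 4 4 4 4 4 4 5
4=4: mid=6
done. lo=0 hi=5; a=4 4 4 4 4 4 5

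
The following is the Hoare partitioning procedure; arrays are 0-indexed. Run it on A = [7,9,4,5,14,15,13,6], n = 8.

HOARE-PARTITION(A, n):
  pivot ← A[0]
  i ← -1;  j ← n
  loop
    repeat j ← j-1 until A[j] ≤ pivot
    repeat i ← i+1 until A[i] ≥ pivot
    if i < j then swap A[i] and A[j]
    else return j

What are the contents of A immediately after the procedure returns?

[6,5,4,9,14,15,13,7]

pivot = A[0] = 7; i = -1, j = 8
j→7 (A[7]=6≤7), i→0 (A[0]=7≥7); i<j, swap → [6,9,4,5,14,15,13,7]
j→3 (A[3]=5≤7), i→1 (A[1]=9≥7); i<j, swap → [6,5,4,9,14,15,13,7]
j→2, i→3; i≥j, return j=2. A = [6,5,4,9,14,15,13,7]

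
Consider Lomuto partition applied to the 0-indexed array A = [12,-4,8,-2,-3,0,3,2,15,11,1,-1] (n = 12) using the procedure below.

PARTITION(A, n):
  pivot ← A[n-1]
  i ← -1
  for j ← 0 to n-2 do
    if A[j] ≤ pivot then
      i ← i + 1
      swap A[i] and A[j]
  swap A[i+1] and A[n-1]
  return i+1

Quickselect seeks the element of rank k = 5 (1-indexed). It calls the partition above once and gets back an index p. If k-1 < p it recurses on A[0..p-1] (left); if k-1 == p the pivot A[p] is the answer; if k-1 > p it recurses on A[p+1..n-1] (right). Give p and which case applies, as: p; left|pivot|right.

pivot = A[11] = -1; i = -1
j=0: A[0]=12 > -1 → no swap
j=1: A[1]=-4 ≤ -1 → i=0, swap A[0],A[1] → [-4,12,8,-2,-3,0,3,2,15,11,1,-1]
j=2: A[2]=8 > -1 → no swap
j=3: A[3]=-2 ≤ -1 → i=1, swap A[1],A[3] → [-4,-2,8,12,-3,0,3,2,15,11,1,-1]
j=4: A[4]=-3 ≤ -1 → i=2, swap A[2],A[4] → [-4,-2,-3,12,8,0,3,2,15,11,1,-1]
j=5: A[5]=0 > -1 → no swap
j=6: A[6]=3 > -1 → no swap
j=7: A[7]=2 > -1 → no swap
j=8: A[8]=15 > -1 → no swap
j=9: A[9]=11 > -1 → no swap
j=10: A[10]=1 > -1 → no swap
final swap A[3],A[11] → [-4,-2,-3,-1,8,0,3,2,15,11,1,12]; return 3
p = 3; k-1 = 4 > 3 ⇒ right

3; right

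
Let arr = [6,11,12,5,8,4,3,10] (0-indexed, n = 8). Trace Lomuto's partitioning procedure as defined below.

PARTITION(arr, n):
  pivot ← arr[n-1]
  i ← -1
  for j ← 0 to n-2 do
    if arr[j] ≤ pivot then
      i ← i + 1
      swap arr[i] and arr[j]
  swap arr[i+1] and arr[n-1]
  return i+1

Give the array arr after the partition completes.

pivot = arr[7] = 10; i = -1
j=0: arr[0]=6 ≤ 10 → i=0, swap arr[0],arr[0] (no change) → [6,11,12,5,8,4,3,10]
j=1: arr[1]=11 > 10 → no swap
j=2: arr[2]=12 > 10 → no swap
j=3: arr[3]=5 ≤ 10 → i=1, swap arr[1],arr[3] → [6,5,12,11,8,4,3,10]
j=4: arr[4]=8 ≤ 10 → i=2, swap arr[2],arr[4] → [6,5,8,11,12,4,3,10]
j=5: arr[5]=4 ≤ 10 → i=3, swap arr[3],arr[5] → [6,5,8,4,12,11,3,10]
j=6: arr[6]=3 ≤ 10 → i=4, swap arr[4],arr[6] → [6,5,8,4,3,11,12,10]
final swap arr[5],arr[7] → [6,5,8,4,3,10,12,11]; return 5

[6,5,8,4,3,10,12,11]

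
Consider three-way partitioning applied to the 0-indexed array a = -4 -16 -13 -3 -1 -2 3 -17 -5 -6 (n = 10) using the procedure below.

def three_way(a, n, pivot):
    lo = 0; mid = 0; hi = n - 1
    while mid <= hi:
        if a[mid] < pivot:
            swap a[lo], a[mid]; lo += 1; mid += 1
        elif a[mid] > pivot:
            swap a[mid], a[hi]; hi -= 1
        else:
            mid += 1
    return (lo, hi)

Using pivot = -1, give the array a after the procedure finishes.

lo=0 mid=0 hi=9
-4<-1: swap(0,0), lo=1 mid=1 ⇒ -4 -16 -13 -3 -1 -2 3 -17 -5 -6
-16<-1: swap(1,1), lo=2 mid=2 ⇒ -4 -16 -13 -3 -1 -2 3 -17 -5 -6
-13<-1: swap(2,2), lo=3 mid=3 ⇒ -4 -16 -13 -3 -1 -2 3 -17 -5 -6
-3<-1: swap(3,3), lo=4 mid=4 ⇒ -4 -16 -13 -3 -1 -2 3 -17 -5 -6
-1=-1: mid=5
-2<-1: swap(4,5), lo=5 mid=6 ⇒ -4 -16 -13 -3 -2 -1 3 -17 -5 -6
3>-1: swap(6,9), hi=8 ⇒ -4 -16 -13 -3 -2 -1 -6 -17 -5 3
-6<-1: swap(5,6), lo=6 mid=7 ⇒ -4 -16 -13 -3 -2 -6 -1 -17 -5 3
-17<-1: swap(6,7), lo=7 mid=8 ⇒ -4 -16 -13 -3 -2 -6 -17 -1 -5 3
-5<-1: swap(7,8), lo=8 mid=9 ⇒ -4 -16 -13 -3 -2 -6 -17 -5 -1 3
done. lo=8 hi=8; a=-4 -16 -13 -3 -2 -6 -17 -5 -1 3

-4 -16 -13 -3 -2 -6 -17 -5 -1 3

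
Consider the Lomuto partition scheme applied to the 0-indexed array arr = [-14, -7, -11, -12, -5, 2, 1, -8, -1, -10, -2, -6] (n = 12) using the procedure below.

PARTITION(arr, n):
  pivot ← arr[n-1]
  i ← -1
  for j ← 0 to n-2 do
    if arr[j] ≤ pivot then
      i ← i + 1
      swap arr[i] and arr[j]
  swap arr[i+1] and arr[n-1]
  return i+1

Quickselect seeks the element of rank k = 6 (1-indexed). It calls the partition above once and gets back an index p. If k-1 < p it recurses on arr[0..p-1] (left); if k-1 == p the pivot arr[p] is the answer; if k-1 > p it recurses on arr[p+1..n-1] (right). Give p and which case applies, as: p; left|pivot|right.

6; left

pivot = arr[11] = -6; i = -1
j=0: arr[0]=-14 ≤ -6 → i=0, swap arr[0],arr[0] (no change) → [-14, -7, -11, -12, -5, 2, 1, -8, -1, -10, -2, -6]
j=1: arr[1]=-7 ≤ -6 → i=1, swap arr[1],arr[1] (no change) → [-14, -7, -11, -12, -5, 2, 1, -8, -1, -10, -2, -6]
j=2: arr[2]=-11 ≤ -6 → i=2, swap arr[2],arr[2] (no change) → [-14, -7, -11, -12, -5, 2, 1, -8, -1, -10, -2, -6]
j=3: arr[3]=-12 ≤ -6 → i=3, swap arr[3],arr[3] (no change) → [-14, -7, -11, -12, -5, 2, 1, -8, -1, -10, -2, -6]
j=4: arr[4]=-5 > -6 → no swap
j=5: arr[5]=2 > -6 → no swap
j=6: arr[6]=1 > -6 → no swap
j=7: arr[7]=-8 ≤ -6 → i=4, swap arr[4],arr[7] → [-14, -7, -11, -12, -8, 2, 1, -5, -1, -10, -2, -6]
j=8: arr[8]=-1 > -6 → no swap
j=9: arr[9]=-10 ≤ -6 → i=5, swap arr[5],arr[9] → [-14, -7, -11, -12, -8, -10, 1, -5, -1, 2, -2, -6]
j=10: arr[10]=-2 > -6 → no swap
final swap arr[6],arr[11] → [-14, -7, -11, -12, -8, -10, -6, -5, -1, 2, -2, 1]; return 6
p = 6; k-1 = 5 < 6 ⇒ left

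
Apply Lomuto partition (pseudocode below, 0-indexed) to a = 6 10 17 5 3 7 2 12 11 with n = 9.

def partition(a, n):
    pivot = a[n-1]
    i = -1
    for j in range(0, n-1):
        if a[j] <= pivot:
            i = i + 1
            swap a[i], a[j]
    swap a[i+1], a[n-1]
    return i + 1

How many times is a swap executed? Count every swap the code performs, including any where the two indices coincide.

pivot=11, i=-1
j=0: 6≤11, i=0, swap(0,0) ⇒ 6 10 17 5 3 7 2 12 11
j=1: 10≤11, i=1, swap(1,1) ⇒ 6 10 17 5 3 7 2 12 11
j=2: 17>11, skip
j=3: 5≤11, i=2, swap(2,3) ⇒ 6 10 5 17 3 7 2 12 11
j=4: 3≤11, i=3, swap(3,4) ⇒ 6 10 5 3 17 7 2 12 11
j=5: 7≤11, i=4, swap(4,5) ⇒ 6 10 5 3 7 17 2 12 11
j=6: 2≤11, i=5, swap(5,6) ⇒ 6 10 5 3 7 2 17 12 11
j=7: 12>11, skip
swap(6,8) ⇒ 6 10 5 3 7 2 11 12 17; return 6

7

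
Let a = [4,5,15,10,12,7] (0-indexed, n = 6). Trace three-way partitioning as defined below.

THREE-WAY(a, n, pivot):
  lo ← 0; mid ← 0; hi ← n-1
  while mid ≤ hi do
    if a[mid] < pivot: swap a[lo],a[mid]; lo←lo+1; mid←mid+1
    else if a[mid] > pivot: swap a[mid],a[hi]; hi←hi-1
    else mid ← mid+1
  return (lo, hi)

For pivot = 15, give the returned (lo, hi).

pivot = 15; lo=0, mid=0, hi=5
a[mid]=4<15: swap a[0],a[0]; lo=1,mid=1 → [4,5,15,10,12,7]
a[mid]=5<15: swap a[1],a[1]; lo=2,mid=2 → [4,5,15,10,12,7]
a[mid]=15=15: mid=3
a[mid]=10<15: swap a[2],a[3]; lo=3,mid=4 → [4,5,10,15,12,7]
a[mid]=12<15: swap a[3],a[4]; lo=4,mid=5 → [4,5,10,12,15,7]
a[mid]=7<15: swap a[4],a[5]; lo=5,mid=6 → [4,5,10,12,7,15]
end: lo=5, hi=5; a = [4,5,10,12,7,15]

(5, 5)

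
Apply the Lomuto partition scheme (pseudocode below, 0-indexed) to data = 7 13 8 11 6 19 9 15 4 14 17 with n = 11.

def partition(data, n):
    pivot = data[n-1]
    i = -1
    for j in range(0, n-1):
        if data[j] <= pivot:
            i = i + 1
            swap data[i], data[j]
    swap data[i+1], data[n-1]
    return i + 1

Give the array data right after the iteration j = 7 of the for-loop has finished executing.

pivot=17, i=-1
j=0: 7≤17, i=0, swap(0,0) ⇒ 7 13 8 11 6 19 9 15 4 14 17
j=1: 13≤17, i=1, swap(1,1) ⇒ 7 13 8 11 6 19 9 15 4 14 17
j=2: 8≤17, i=2, swap(2,2) ⇒ 7 13 8 11 6 19 9 15 4 14 17
j=3: 11≤17, i=3, swap(3,3) ⇒ 7 13 8 11 6 19 9 15 4 14 17
j=4: 6≤17, i=4, swap(4,4) ⇒ 7 13 8 11 6 19 9 15 4 14 17
j=5: 19>17, skip
j=6: 9≤17, i=5, swap(5,6) ⇒ 7 13 8 11 6 9 19 15 4 14 17
j=7: 15≤17, i=6, swap(6,7) ⇒ 7 13 8 11 6 9 15 19 4 14 17
(after j=7) data = 7 13 8 11 6 9 15 19 4 14 17

7 13 8 11 6 9 15 19 4 14 17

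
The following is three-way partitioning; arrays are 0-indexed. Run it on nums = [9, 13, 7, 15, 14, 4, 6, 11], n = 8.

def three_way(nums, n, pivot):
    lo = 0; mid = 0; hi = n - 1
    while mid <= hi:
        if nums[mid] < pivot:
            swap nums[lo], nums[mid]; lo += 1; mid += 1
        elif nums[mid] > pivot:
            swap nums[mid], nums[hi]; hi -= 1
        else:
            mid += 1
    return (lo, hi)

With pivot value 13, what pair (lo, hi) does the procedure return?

(5, 5)

lo=0 mid=0 hi=7
9<13: swap(0,0), lo=1 mid=1 ⇒ [9, 13, 7, 15, 14, 4, 6, 11]
13=13: mid=2
7<13: swap(1,2), lo=2 mid=3 ⇒ [9, 7, 13, 15, 14, 4, 6, 11]
15>13: swap(3,7), hi=6 ⇒ [9, 7, 13, 11, 14, 4, 6, 15]
11<13: swap(2,3), lo=3 mid=4 ⇒ [9, 7, 11, 13, 14, 4, 6, 15]
14>13: swap(4,6), hi=5 ⇒ [9, 7, 11, 13, 6, 4, 14, 15]
6<13: swap(3,4), lo=4 mid=5 ⇒ [9, 7, 11, 6, 13, 4, 14, 15]
4<13: swap(4,5), lo=5 mid=6 ⇒ [9, 7, 11, 6, 4, 13, 14, 15]
done. lo=5 hi=5; nums=[9, 7, 11, 6, 4, 13, 14, 15]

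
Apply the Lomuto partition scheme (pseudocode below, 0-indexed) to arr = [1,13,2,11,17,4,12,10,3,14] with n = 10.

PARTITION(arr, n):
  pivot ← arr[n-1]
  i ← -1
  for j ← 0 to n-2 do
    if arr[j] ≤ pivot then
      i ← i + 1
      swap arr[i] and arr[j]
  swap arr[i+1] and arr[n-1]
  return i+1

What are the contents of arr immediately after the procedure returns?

[1,13,2,11,4,12,10,3,14,17]

pivot = arr[9] = 14; i = -1
j=0: arr[0]=1 ≤ 14 → i=0, swap arr[0],arr[0] (no change) → [1,13,2,11,17,4,12,10,3,14]
j=1: arr[1]=13 ≤ 14 → i=1, swap arr[1],arr[1] (no change) → [1,13,2,11,17,4,12,10,3,14]
j=2: arr[2]=2 ≤ 14 → i=2, swap arr[2],arr[2] (no change) → [1,13,2,11,17,4,12,10,3,14]
j=3: arr[3]=11 ≤ 14 → i=3, swap arr[3],arr[3] (no change) → [1,13,2,11,17,4,12,10,3,14]
j=4: arr[4]=17 > 14 → no swap
j=5: arr[5]=4 ≤ 14 → i=4, swap arr[4],arr[5] → [1,13,2,11,4,17,12,10,3,14]
j=6: arr[6]=12 ≤ 14 → i=5, swap arr[5],arr[6] → [1,13,2,11,4,12,17,10,3,14]
j=7: arr[7]=10 ≤ 14 → i=6, swap arr[6],arr[7] → [1,13,2,11,4,12,10,17,3,14]
j=8: arr[8]=3 ≤ 14 → i=7, swap arr[7],arr[8] → [1,13,2,11,4,12,10,3,17,14]
final swap arr[8],arr[9] → [1,13,2,11,4,12,10,3,14,17]; return 8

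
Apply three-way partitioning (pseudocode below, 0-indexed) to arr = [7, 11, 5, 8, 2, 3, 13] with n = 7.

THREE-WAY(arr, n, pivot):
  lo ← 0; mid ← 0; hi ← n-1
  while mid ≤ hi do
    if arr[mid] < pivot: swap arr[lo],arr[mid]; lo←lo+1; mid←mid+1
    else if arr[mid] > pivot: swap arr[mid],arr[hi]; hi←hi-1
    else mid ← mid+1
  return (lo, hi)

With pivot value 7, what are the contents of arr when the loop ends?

[3, 5, 2, 7, 8, 13, 11]

pivot = 7; lo=0, mid=0, hi=6
arr[mid]=7=7: mid=1
arr[mid]=11>7: swap arr[1],arr[6]; hi=5 → [7, 13, 5, 8, 2, 3, 11]
arr[mid]=13>7: swap arr[1],arr[5]; hi=4 → [7, 3, 5, 8, 2, 13, 11]
arr[mid]=3<7: swap arr[0],arr[1]; lo=1,mid=2 → [3, 7, 5, 8, 2, 13, 11]
arr[mid]=5<7: swap arr[1],arr[2]; lo=2,mid=3 → [3, 5, 7, 8, 2, 13, 11]
arr[mid]=8>7: swap arr[3],arr[4]; hi=3 → [3, 5, 7, 2, 8, 13, 11]
arr[mid]=2<7: swap arr[2],arr[3]; lo=3,mid=4 → [3, 5, 2, 7, 8, 13, 11]
end: lo=3, hi=3; arr = [3, 5, 2, 7, 8, 13, 11]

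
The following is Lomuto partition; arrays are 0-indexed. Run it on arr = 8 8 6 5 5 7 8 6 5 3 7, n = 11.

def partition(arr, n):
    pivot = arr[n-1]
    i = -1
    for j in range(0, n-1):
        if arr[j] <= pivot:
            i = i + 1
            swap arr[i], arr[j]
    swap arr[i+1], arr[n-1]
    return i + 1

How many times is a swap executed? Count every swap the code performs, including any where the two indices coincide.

8

pivot = arr[10] = 7; i = -1
j=0: arr[0]=8 > 7 → no swap
j=1: arr[1]=8 > 7 → no swap
j=2: arr[2]=6 ≤ 7 → i=0, swap arr[0],arr[2] → 6 8 8 5 5 7 8 6 5 3 7
j=3: arr[3]=5 ≤ 7 → i=1, swap arr[1],arr[3] → 6 5 8 8 5 7 8 6 5 3 7
j=4: arr[4]=5 ≤ 7 → i=2, swap arr[2],arr[4] → 6 5 5 8 8 7 8 6 5 3 7
j=5: arr[5]=7 ≤ 7 → i=3, swap arr[3],arr[5] → 6 5 5 7 8 8 8 6 5 3 7
j=6: arr[6]=8 > 7 → no swap
j=7: arr[7]=6 ≤ 7 → i=4, swap arr[4],arr[7] → 6 5 5 7 6 8 8 8 5 3 7
j=8: arr[8]=5 ≤ 7 → i=5, swap arr[5],arr[8] → 6 5 5 7 6 5 8 8 8 3 7
j=9: arr[9]=3 ≤ 7 → i=6, swap arr[6],arr[9] → 6 5 5 7 6 5 3 8 8 8 7
final swap arr[7],arr[10] → 6 5 5 7 6 5 3 7 8 8 8; return 7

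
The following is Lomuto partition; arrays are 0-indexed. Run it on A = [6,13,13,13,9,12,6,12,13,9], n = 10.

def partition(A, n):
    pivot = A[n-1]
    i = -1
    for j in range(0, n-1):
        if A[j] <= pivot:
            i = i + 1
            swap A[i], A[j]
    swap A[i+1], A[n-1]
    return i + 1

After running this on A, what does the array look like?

[6,9,6,9,13,12,13,12,13,13]

pivot=9, i=-1
j=0: 6≤9, i=0, swap(0,0) ⇒ [6,13,13,13,9,12,6,12,13,9]
j=1: 13>9, skip
j=2: 13>9, skip
j=3: 13>9, skip
j=4: 9≤9, i=1, swap(1,4) ⇒ [6,9,13,13,13,12,6,12,13,9]
j=5: 12>9, skip
j=6: 6≤9, i=2, swap(2,6) ⇒ [6,9,6,13,13,12,13,12,13,9]
j=7: 12>9, skip
j=8: 13>9, skip
swap(3,9) ⇒ [6,9,6,9,13,12,13,12,13,13]; return 3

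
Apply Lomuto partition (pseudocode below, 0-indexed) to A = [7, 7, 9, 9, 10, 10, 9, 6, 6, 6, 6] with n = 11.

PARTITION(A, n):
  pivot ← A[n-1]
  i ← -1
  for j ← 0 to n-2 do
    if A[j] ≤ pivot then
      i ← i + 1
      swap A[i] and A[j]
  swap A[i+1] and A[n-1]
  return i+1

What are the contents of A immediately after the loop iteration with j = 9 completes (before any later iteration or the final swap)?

pivot=6, i=-1
j=0: 7>6, skip
j=1: 7>6, skip
j=2: 9>6, skip
j=3: 9>6, skip
j=4: 10>6, skip
j=5: 10>6, skip
j=6: 9>6, skip
j=7: 6≤6, i=0, swap(0,7) ⇒ [6, 7, 9, 9, 10, 10, 9, 7, 6, 6, 6]
j=8: 6≤6, i=1, swap(1,8) ⇒ [6, 6, 9, 9, 10, 10, 9, 7, 7, 6, 6]
j=9: 6≤6, i=2, swap(2,9) ⇒ [6, 6, 6, 9, 10, 10, 9, 7, 7, 9, 6]
(after j=9) A = [6, 6, 6, 9, 10, 10, 9, 7, 7, 9, 6]

[6, 6, 6, 9, 10, 10, 9, 7, 7, 9, 6]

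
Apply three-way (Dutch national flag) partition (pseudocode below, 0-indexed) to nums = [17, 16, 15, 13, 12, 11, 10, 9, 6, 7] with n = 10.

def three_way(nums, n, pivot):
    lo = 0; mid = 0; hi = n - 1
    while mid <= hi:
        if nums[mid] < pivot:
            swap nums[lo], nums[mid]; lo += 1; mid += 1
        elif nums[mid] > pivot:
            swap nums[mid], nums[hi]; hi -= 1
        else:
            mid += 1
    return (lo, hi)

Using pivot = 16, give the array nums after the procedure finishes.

pivot = 16; lo=0, mid=0, hi=9
nums[mid]=17>16: swap nums[0],nums[9]; hi=8 → [7, 16, 15, 13, 12, 11, 10, 9, 6, 17]
nums[mid]=7<16: swap nums[0],nums[0]; lo=1,mid=1 → [7, 16, 15, 13, 12, 11, 10, 9, 6, 17]
nums[mid]=16=16: mid=2
nums[mid]=15<16: swap nums[1],nums[2]; lo=2,mid=3 → [7, 15, 16, 13, 12, 11, 10, 9, 6, 17]
nums[mid]=13<16: swap nums[2],nums[3]; lo=3,mid=4 → [7, 15, 13, 16, 12, 11, 10, 9, 6, 17]
nums[mid]=12<16: swap nums[3],nums[4]; lo=4,mid=5 → [7, 15, 13, 12, 16, 11, 10, 9, 6, 17]
nums[mid]=11<16: swap nums[4],nums[5]; lo=5,mid=6 → [7, 15, 13, 12, 11, 16, 10, 9, 6, 17]
nums[mid]=10<16: swap nums[5],nums[6]; lo=6,mid=7 → [7, 15, 13, 12, 11, 10, 16, 9, 6, 17]
nums[mid]=9<16: swap nums[6],nums[7]; lo=7,mid=8 → [7, 15, 13, 12, 11, 10, 9, 16, 6, 17]
nums[mid]=6<16: swap nums[7],nums[8]; lo=8,mid=9 → [7, 15, 13, 12, 11, 10, 9, 6, 16, 17]
end: lo=8, hi=8; nums = [7, 15, 13, 12, 11, 10, 9, 6, 16, 17]

[7, 15, 13, 12, 11, 10, 9, 6, 16, 17]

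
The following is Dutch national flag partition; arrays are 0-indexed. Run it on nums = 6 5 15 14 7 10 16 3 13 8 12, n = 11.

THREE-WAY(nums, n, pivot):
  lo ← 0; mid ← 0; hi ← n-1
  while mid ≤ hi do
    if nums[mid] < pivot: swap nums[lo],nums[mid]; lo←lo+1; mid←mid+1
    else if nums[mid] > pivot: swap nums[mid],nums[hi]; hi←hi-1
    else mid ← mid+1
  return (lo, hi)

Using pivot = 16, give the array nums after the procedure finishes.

pivot = 16; lo=0, mid=0, hi=10
nums[mid]=6<16: swap nums[0],nums[0]; lo=1,mid=1 → 6 5 15 14 7 10 16 3 13 8 12
nums[mid]=5<16: swap nums[1],nums[1]; lo=2,mid=2 → 6 5 15 14 7 10 16 3 13 8 12
nums[mid]=15<16: swap nums[2],nums[2]; lo=3,mid=3 → 6 5 15 14 7 10 16 3 13 8 12
nums[mid]=14<16: swap nums[3],nums[3]; lo=4,mid=4 → 6 5 15 14 7 10 16 3 13 8 12
nums[mid]=7<16: swap nums[4],nums[4]; lo=5,mid=5 → 6 5 15 14 7 10 16 3 13 8 12
nums[mid]=10<16: swap nums[5],nums[5]; lo=6,mid=6 → 6 5 15 14 7 10 16 3 13 8 12
nums[mid]=16=16: mid=7
nums[mid]=3<16: swap nums[6],nums[7]; lo=7,mid=8 → 6 5 15 14 7 10 3 16 13 8 12
nums[mid]=13<16: swap nums[7],nums[8]; lo=8,mid=9 → 6 5 15 14 7 10 3 13 16 8 12
nums[mid]=8<16: swap nums[8],nums[9]; lo=9,mid=10 → 6 5 15 14 7 10 3 13 8 16 12
nums[mid]=12<16: swap nums[9],nums[10]; lo=10,mid=11 → 6 5 15 14 7 10 3 13 8 12 16
end: lo=10, hi=10; nums = 6 5 15 14 7 10 3 13 8 12 16

6 5 15 14 7 10 3 13 8 12 16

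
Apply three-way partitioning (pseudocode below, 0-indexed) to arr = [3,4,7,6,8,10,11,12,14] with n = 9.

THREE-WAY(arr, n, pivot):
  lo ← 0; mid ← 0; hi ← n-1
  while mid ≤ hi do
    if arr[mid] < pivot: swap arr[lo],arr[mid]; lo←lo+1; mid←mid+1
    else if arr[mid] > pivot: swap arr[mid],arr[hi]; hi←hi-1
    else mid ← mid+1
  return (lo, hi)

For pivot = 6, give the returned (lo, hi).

lo=0 mid=0 hi=8
3<6: swap(0,0), lo=1 mid=1 ⇒ [3,4,7,6,8,10,11,12,14]
4<6: swap(1,1), lo=2 mid=2 ⇒ [3,4,7,6,8,10,11,12,14]
7>6: swap(2,8), hi=7 ⇒ [3,4,14,6,8,10,11,12,7]
14>6: swap(2,7), hi=6 ⇒ [3,4,12,6,8,10,11,14,7]
12>6: swap(2,6), hi=5 ⇒ [3,4,11,6,8,10,12,14,7]
11>6: swap(2,5), hi=4 ⇒ [3,4,10,6,8,11,12,14,7]
10>6: swap(2,4), hi=3 ⇒ [3,4,8,6,10,11,12,14,7]
8>6: swap(2,3), hi=2 ⇒ [3,4,6,8,10,11,12,14,7]
6=6: mid=3
done. lo=2 hi=2; arr=[3,4,6,8,10,11,12,14,7]

(2, 2)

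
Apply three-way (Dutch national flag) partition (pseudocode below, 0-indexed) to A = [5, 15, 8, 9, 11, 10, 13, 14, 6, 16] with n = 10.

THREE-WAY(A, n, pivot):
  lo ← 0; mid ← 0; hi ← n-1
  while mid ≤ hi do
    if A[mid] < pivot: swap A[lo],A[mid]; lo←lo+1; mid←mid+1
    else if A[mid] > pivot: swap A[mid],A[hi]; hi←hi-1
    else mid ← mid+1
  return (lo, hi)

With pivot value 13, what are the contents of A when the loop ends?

lo=0 mid=0 hi=9
5<13: swap(0,0), lo=1 mid=1 ⇒ [5, 15, 8, 9, 11, 10, 13, 14, 6, 16]
15>13: swap(1,9), hi=8 ⇒ [5, 16, 8, 9, 11, 10, 13, 14, 6, 15]
16>13: swap(1,8), hi=7 ⇒ [5, 6, 8, 9, 11, 10, 13, 14, 16, 15]
6<13: swap(1,1), lo=2 mid=2 ⇒ [5, 6, 8, 9, 11, 10, 13, 14, 16, 15]
8<13: swap(2,2), lo=3 mid=3 ⇒ [5, 6, 8, 9, 11, 10, 13, 14, 16, 15]
9<13: swap(3,3), lo=4 mid=4 ⇒ [5, 6, 8, 9, 11, 10, 13, 14, 16, 15]
11<13: swap(4,4), lo=5 mid=5 ⇒ [5, 6, 8, 9, 11, 10, 13, 14, 16, 15]
10<13: swap(5,5), lo=6 mid=6 ⇒ [5, 6, 8, 9, 11, 10, 13, 14, 16, 15]
13=13: mid=7
14>13: swap(7,7), hi=6 ⇒ [5, 6, 8, 9, 11, 10, 13, 14, 16, 15]
done. lo=6 hi=6; A=[5, 6, 8, 9, 11, 10, 13, 14, 16, 15]

[5, 6, 8, 9, 11, 10, 13, 14, 16, 15]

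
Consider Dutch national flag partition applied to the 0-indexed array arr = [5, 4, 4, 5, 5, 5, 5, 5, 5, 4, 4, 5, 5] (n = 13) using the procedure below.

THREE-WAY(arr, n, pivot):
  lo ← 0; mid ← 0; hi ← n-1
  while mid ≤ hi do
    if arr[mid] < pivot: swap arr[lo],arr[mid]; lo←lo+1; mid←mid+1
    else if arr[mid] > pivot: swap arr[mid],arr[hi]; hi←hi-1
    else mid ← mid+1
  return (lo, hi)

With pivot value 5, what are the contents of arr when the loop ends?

[4, 4, 4, 4, 5, 5, 5, 5, 5, 5, 5, 5, 5]

pivot = 5; lo=0, mid=0, hi=12
arr[mid]=5=5: mid=1
arr[mid]=4<5: swap arr[0],arr[1]; lo=1,mid=2 → [4, 5, 4, 5, 5, 5, 5, 5, 5, 4, 4, 5, 5]
arr[mid]=4<5: swap arr[1],arr[2]; lo=2,mid=3 → [4, 4, 5, 5, 5, 5, 5, 5, 5, 4, 4, 5, 5]
arr[mid]=5=5: mid=4
arr[mid]=5=5: mid=5
arr[mid]=5=5: mid=6
arr[mid]=5=5: mid=7
arr[mid]=5=5: mid=8
arr[mid]=5=5: mid=9
arr[mid]=4<5: swap arr[2],arr[9]; lo=3,mid=10 → [4, 4, 4, 5, 5, 5, 5, 5, 5, 5, 4, 5, 5]
arr[mid]=4<5: swap arr[3],arr[10]; lo=4,mid=11 → [4, 4, 4, 4, 5, 5, 5, 5, 5, 5, 5, 5, 5]
arr[mid]=5=5: mid=12
arr[mid]=5=5: mid=13
end: lo=4, hi=12; arr = [4, 4, 4, 4, 5, 5, 5, 5, 5, 5, 5, 5, 5]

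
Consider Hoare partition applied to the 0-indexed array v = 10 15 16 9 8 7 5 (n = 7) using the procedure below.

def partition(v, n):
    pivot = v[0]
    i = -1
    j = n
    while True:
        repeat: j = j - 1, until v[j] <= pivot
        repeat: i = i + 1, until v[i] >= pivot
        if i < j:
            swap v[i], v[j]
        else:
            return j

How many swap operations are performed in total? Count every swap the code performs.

pivot=10
j stops at 6 (5), i stops at 0 (10); swap ⇒ 5 15 16 9 8 7 10
j stops at 5 (7), i stops at 1 (15); swap ⇒ 5 7 16 9 8 15 10
j stops at 4 (8), i stops at 2 (16); swap ⇒ 5 7 8 9 16 15 10
j stops at 3, i stops at 4; i≥j ⇒ return 3. v=5 7 8 9 16 15 10

3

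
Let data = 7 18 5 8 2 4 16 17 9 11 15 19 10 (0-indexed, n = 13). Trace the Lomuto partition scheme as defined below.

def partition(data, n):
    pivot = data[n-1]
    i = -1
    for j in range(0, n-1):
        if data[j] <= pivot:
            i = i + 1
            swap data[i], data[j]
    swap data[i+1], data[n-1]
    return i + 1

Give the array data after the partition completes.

7 5 8 2 4 9 10 17 18 11 15 19 16

pivot=10, i=-1
j=0: 7≤10, i=0, swap(0,0) ⇒ 7 18 5 8 2 4 16 17 9 11 15 19 10
j=1: 18>10, skip
j=2: 5≤10, i=1, swap(1,2) ⇒ 7 5 18 8 2 4 16 17 9 11 15 19 10
j=3: 8≤10, i=2, swap(2,3) ⇒ 7 5 8 18 2 4 16 17 9 11 15 19 10
j=4: 2≤10, i=3, swap(3,4) ⇒ 7 5 8 2 18 4 16 17 9 11 15 19 10
j=5: 4≤10, i=4, swap(4,5) ⇒ 7 5 8 2 4 18 16 17 9 11 15 19 10
j=6: 16>10, skip
j=7: 17>10, skip
j=8: 9≤10, i=5, swap(5,8) ⇒ 7 5 8 2 4 9 16 17 18 11 15 19 10
j=9: 11>10, skip
j=10: 15>10, skip
j=11: 19>10, skip
swap(6,12) ⇒ 7 5 8 2 4 9 10 17 18 11 15 19 16; return 6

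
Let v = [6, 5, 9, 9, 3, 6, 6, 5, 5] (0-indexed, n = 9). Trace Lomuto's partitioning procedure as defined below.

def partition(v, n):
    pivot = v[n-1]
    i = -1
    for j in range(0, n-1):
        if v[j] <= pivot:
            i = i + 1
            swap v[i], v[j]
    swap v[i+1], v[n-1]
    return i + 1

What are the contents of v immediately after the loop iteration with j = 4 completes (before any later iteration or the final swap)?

pivot=5, i=-1
j=0: 6>5, skip
j=1: 5≤5, i=0, swap(0,1) ⇒ [5, 6, 9, 9, 3, 6, 6, 5, 5]
j=2: 9>5, skip
j=3: 9>5, skip
j=4: 3≤5, i=1, swap(1,4) ⇒ [5, 3, 9, 9, 6, 6, 6, 5, 5]
(after j=4) v = [5, 3, 9, 9, 6, 6, 6, 5, 5]

[5, 3, 9, 9, 6, 6, 6, 5, 5]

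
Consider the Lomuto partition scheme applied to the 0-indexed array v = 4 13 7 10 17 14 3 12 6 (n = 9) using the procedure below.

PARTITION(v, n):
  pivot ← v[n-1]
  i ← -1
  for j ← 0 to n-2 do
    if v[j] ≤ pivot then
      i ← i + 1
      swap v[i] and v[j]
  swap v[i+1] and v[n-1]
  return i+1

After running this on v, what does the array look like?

4 3 6 10 17 14 13 12 7

pivot=6, i=-1
j=0: 4≤6, i=0, swap(0,0) ⇒ 4 13 7 10 17 14 3 12 6
j=1: 13>6, skip
j=2: 7>6, skip
j=3: 10>6, skip
j=4: 17>6, skip
j=5: 14>6, skip
j=6: 3≤6, i=1, swap(1,6) ⇒ 4 3 7 10 17 14 13 12 6
j=7: 12>6, skip
swap(2,8) ⇒ 4 3 6 10 17 14 13 12 7; return 2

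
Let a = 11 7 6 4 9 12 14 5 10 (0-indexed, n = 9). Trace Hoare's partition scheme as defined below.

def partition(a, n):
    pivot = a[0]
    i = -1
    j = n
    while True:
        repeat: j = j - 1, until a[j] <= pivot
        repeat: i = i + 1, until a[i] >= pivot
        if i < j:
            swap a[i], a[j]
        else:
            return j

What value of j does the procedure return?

pivot=11
j stops at 8 (10), i stops at 0 (11); swap ⇒ 10 7 6 4 9 12 14 5 11
j stops at 7 (5), i stops at 5 (12); swap ⇒ 10 7 6 4 9 5 14 12 11
j stops at 5, i stops at 6; i≥j ⇒ return 5. a=10 7 6 4 9 5 14 12 11

5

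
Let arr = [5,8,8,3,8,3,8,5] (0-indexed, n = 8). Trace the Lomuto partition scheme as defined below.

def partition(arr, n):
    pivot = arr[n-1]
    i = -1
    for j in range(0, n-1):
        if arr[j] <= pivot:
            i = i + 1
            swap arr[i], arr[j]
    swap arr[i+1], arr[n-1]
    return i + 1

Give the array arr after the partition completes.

[5,3,3,5,8,8,8,8]

pivot=5, i=-1
j=0: 5≤5, i=0, swap(0,0) ⇒ [5,8,8,3,8,3,8,5]
j=1: 8>5, skip
j=2: 8>5, skip
j=3: 3≤5, i=1, swap(1,3) ⇒ [5,3,8,8,8,3,8,5]
j=4: 8>5, skip
j=5: 3≤5, i=2, swap(2,5) ⇒ [5,3,3,8,8,8,8,5]
j=6: 8>5, skip
swap(3,7) ⇒ [5,3,3,5,8,8,8,8]; return 3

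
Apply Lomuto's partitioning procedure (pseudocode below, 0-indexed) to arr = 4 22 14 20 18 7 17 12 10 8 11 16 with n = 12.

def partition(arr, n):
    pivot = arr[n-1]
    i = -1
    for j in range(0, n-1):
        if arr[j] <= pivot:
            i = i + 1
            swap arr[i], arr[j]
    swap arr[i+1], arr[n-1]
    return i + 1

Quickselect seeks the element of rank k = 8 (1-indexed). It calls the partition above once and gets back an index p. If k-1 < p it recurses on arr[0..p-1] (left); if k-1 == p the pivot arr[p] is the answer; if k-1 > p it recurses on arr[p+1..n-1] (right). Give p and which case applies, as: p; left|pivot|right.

7; pivot

pivot = arr[11] = 16; i = -1
j=0: arr[0]=4 ≤ 16 → i=0, swap arr[0],arr[0] (no change) → 4 22 14 20 18 7 17 12 10 8 11 16
j=1: arr[1]=22 > 16 → no swap
j=2: arr[2]=14 ≤ 16 → i=1, swap arr[1],arr[2] → 4 14 22 20 18 7 17 12 10 8 11 16
j=3: arr[3]=20 > 16 → no swap
j=4: arr[4]=18 > 16 → no swap
j=5: arr[5]=7 ≤ 16 → i=2, swap arr[2],arr[5] → 4 14 7 20 18 22 17 12 10 8 11 16
j=6: arr[6]=17 > 16 → no swap
j=7: arr[7]=12 ≤ 16 → i=3, swap arr[3],arr[7] → 4 14 7 12 18 22 17 20 10 8 11 16
j=8: arr[8]=10 ≤ 16 → i=4, swap arr[4],arr[8] → 4 14 7 12 10 22 17 20 18 8 11 16
j=9: arr[9]=8 ≤ 16 → i=5, swap arr[5],arr[9] → 4 14 7 12 10 8 17 20 18 22 11 16
j=10: arr[10]=11 ≤ 16 → i=6, swap arr[6],arr[10] → 4 14 7 12 10 8 11 20 18 22 17 16
final swap arr[7],arr[11] → 4 14 7 12 10 8 11 16 18 22 17 20; return 7
p = 7; k-1 = 7 == 7 ⇒ pivot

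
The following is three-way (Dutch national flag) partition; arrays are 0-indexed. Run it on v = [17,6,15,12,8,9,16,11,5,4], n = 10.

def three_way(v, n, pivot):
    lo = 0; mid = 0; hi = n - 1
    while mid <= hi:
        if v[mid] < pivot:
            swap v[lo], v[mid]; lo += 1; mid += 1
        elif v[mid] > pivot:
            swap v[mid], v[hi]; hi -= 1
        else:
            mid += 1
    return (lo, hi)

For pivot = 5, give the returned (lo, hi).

lo=0 mid=0 hi=9
17>5: swap(0,9), hi=8 ⇒ [4,6,15,12,8,9,16,11,5,17]
4<5: swap(0,0), lo=1 mid=1 ⇒ [4,6,15,12,8,9,16,11,5,17]
6>5: swap(1,8), hi=7 ⇒ [4,5,15,12,8,9,16,11,6,17]
5=5: mid=2
15>5: swap(2,7), hi=6 ⇒ [4,5,11,12,8,9,16,15,6,17]
11>5: swap(2,6), hi=5 ⇒ [4,5,16,12,8,9,11,15,6,17]
16>5: swap(2,5), hi=4 ⇒ [4,5,9,12,8,16,11,15,6,17]
9>5: swap(2,4), hi=3 ⇒ [4,5,8,12,9,16,11,15,6,17]
8>5: swap(2,3), hi=2 ⇒ [4,5,12,8,9,16,11,15,6,17]
12>5: swap(2,2), hi=1 ⇒ [4,5,12,8,9,16,11,15,6,17]
done. lo=1 hi=1; v=[4,5,12,8,9,16,11,15,6,17]

(1, 1)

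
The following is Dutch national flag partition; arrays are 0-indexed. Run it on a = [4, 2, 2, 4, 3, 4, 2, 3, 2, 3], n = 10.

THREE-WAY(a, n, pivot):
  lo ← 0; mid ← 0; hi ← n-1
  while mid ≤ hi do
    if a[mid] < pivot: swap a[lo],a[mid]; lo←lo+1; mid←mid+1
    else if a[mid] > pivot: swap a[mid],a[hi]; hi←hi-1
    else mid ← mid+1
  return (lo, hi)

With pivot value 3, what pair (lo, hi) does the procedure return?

(4, 6)

lo=0 mid=0 hi=9
4>3: swap(0,9), hi=8 ⇒ [3, 2, 2, 4, 3, 4, 2, 3, 2, 4]
3=3: mid=1
2<3: swap(0,1), lo=1 mid=2 ⇒ [2, 3, 2, 4, 3, 4, 2, 3, 2, 4]
2<3: swap(1,2), lo=2 mid=3 ⇒ [2, 2, 3, 4, 3, 4, 2, 3, 2, 4]
4>3: swap(3,8), hi=7 ⇒ [2, 2, 3, 2, 3, 4, 2, 3, 4, 4]
2<3: swap(2,3), lo=3 mid=4 ⇒ [2, 2, 2, 3, 3, 4, 2, 3, 4, 4]
3=3: mid=5
4>3: swap(5,7), hi=6 ⇒ [2, 2, 2, 3, 3, 3, 2, 4, 4, 4]
3=3: mid=6
2<3: swap(3,6), lo=4 mid=7 ⇒ [2, 2, 2, 2, 3, 3, 3, 4, 4, 4]
done. lo=4 hi=6; a=[2, 2, 2, 2, 3, 3, 3, 4, 4, 4]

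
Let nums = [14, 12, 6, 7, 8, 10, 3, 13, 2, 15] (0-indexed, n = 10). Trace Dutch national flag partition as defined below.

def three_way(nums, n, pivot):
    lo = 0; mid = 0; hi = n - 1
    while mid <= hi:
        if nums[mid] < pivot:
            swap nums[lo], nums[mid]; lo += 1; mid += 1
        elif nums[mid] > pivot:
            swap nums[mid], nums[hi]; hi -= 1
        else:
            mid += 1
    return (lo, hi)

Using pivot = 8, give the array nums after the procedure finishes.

[2, 3, 6, 7, 8, 10, 13, 12, 15, 14]

lo=0 mid=0 hi=9
14>8: swap(0,9), hi=8 ⇒ [15, 12, 6, 7, 8, 10, 3, 13, 2, 14]
15>8: swap(0,8), hi=7 ⇒ [2, 12, 6, 7, 8, 10, 3, 13, 15, 14]
2<8: swap(0,0), lo=1 mid=1 ⇒ [2, 12, 6, 7, 8, 10, 3, 13, 15, 14]
12>8: swap(1,7), hi=6 ⇒ [2, 13, 6, 7, 8, 10, 3, 12, 15, 14]
13>8: swap(1,6), hi=5 ⇒ [2, 3, 6, 7, 8, 10, 13, 12, 15, 14]
3<8: swap(1,1), lo=2 mid=2 ⇒ [2, 3, 6, 7, 8, 10, 13, 12, 15, 14]
6<8: swap(2,2), lo=3 mid=3 ⇒ [2, 3, 6, 7, 8, 10, 13, 12, 15, 14]
7<8: swap(3,3), lo=4 mid=4 ⇒ [2, 3, 6, 7, 8, 10, 13, 12, 15, 14]
8=8: mid=5
10>8: swap(5,5), hi=4 ⇒ [2, 3, 6, 7, 8, 10, 13, 12, 15, 14]
done. lo=4 hi=4; nums=[2, 3, 6, 7, 8, 10, 13, 12, 15, 14]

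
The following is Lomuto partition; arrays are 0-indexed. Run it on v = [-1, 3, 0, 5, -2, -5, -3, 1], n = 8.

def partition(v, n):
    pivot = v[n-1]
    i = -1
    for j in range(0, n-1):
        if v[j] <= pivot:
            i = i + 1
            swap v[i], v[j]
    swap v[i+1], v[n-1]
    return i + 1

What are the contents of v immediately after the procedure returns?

pivot=1, i=-1
j=0: -1≤1, i=0, swap(0,0) ⇒ [-1, 3, 0, 5, -2, -5, -3, 1]
j=1: 3>1, skip
j=2: 0≤1, i=1, swap(1,2) ⇒ [-1, 0, 3, 5, -2, -5, -3, 1]
j=3: 5>1, skip
j=4: -2≤1, i=2, swap(2,4) ⇒ [-1, 0, -2, 5, 3, -5, -3, 1]
j=5: -5≤1, i=3, swap(3,5) ⇒ [-1, 0, -2, -5, 3, 5, -3, 1]
j=6: -3≤1, i=4, swap(4,6) ⇒ [-1, 0, -2, -5, -3, 5, 3, 1]
swap(5,7) ⇒ [-1, 0, -2, -5, -3, 1, 3, 5]; return 5

[-1, 0, -2, -5, -3, 1, 3, 5]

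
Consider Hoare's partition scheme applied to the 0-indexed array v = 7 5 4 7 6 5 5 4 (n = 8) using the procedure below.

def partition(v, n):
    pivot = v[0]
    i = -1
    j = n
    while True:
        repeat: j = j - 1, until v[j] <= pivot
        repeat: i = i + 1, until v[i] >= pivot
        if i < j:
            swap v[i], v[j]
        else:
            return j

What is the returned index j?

5

pivot = v[0] = 7; i = -1, j = 8
j→7 (v[7]=4≤7), i→0 (v[0]=7≥7); i<j, swap → 4 5 4 7 6 5 5 7
j→6 (v[6]=5≤7), i→3 (v[3]=7≥7); i<j, swap → 4 5 4 5 6 5 7 7
j→5, i→6; i≥j, return j=5. v = 4 5 4 5 6 5 7 7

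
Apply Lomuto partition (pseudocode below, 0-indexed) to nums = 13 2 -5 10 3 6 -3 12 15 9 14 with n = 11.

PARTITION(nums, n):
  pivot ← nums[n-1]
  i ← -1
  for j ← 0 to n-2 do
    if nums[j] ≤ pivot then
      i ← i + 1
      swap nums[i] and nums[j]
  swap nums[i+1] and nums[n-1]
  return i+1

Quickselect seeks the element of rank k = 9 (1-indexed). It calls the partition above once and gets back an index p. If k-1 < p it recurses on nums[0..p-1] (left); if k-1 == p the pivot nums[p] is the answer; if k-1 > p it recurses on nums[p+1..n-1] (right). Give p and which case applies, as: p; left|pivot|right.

9; left

pivot=14, i=-1
j=0: 13≤14, i=0, swap(0,0) ⇒ 13 2 -5 10 3 6 -3 12 15 9 14
j=1: 2≤14, i=1, swap(1,1) ⇒ 13 2 -5 10 3 6 -3 12 15 9 14
j=2: -5≤14, i=2, swap(2,2) ⇒ 13 2 -5 10 3 6 -3 12 15 9 14
j=3: 10≤14, i=3, swap(3,3) ⇒ 13 2 -5 10 3 6 -3 12 15 9 14
j=4: 3≤14, i=4, swap(4,4) ⇒ 13 2 -5 10 3 6 -3 12 15 9 14
j=5: 6≤14, i=5, swap(5,5) ⇒ 13 2 -5 10 3 6 -3 12 15 9 14
j=6: -3≤14, i=6, swap(6,6) ⇒ 13 2 -5 10 3 6 -3 12 15 9 14
j=7: 12≤14, i=7, swap(7,7) ⇒ 13 2 -5 10 3 6 -3 12 15 9 14
j=8: 15>14, skip
j=9: 9≤14, i=8, swap(8,9) ⇒ 13 2 -5 10 3 6 -3 12 9 15 14
swap(9,10) ⇒ 13 2 -5 10 3 6 -3 12 9 14 15; return 9
p = 9; k-1 = 8 < 9 ⇒ left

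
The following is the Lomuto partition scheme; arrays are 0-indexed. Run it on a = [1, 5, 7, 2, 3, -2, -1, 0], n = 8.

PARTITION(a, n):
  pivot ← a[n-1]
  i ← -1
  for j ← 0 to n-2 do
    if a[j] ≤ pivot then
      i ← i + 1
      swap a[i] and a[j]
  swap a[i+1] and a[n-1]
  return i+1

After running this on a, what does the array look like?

pivot=0, i=-1
j=0: 1>0, skip
j=1: 5>0, skip
j=2: 7>0, skip
j=3: 2>0, skip
j=4: 3>0, skip
j=5: -2≤0, i=0, swap(0,5) ⇒ [-2, 5, 7, 2, 3, 1, -1, 0]
j=6: -1≤0, i=1, swap(1,6) ⇒ [-2, -1, 7, 2, 3, 1, 5, 0]
swap(2,7) ⇒ [-2, -1, 0, 2, 3, 1, 5, 7]; return 2

[-2, -1, 0, 2, 3, 1, 5, 7]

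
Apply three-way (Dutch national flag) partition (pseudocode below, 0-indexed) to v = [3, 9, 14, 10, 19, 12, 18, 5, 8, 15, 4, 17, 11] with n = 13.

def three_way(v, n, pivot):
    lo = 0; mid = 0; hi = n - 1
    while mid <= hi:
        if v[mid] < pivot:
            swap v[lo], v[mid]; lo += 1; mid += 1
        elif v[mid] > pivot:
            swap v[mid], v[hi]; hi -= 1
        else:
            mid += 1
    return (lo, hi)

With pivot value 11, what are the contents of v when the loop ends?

pivot = 11; lo=0, mid=0, hi=12
v[mid]=3<11: swap v[0],v[0]; lo=1,mid=1 → [3, 9, 14, 10, 19, 12, 18, 5, 8, 15, 4, 17, 11]
v[mid]=9<11: swap v[1],v[1]; lo=2,mid=2 → [3, 9, 14, 10, 19, 12, 18, 5, 8, 15, 4, 17, 11]
v[mid]=14>11: swap v[2],v[12]; hi=11 → [3, 9, 11, 10, 19, 12, 18, 5, 8, 15, 4, 17, 14]
v[mid]=11=11: mid=3
v[mid]=10<11: swap v[2],v[3]; lo=3,mid=4 → [3, 9, 10, 11, 19, 12, 18, 5, 8, 15, 4, 17, 14]
v[mid]=19>11: swap v[4],v[11]; hi=10 → [3, 9, 10, 11, 17, 12, 18, 5, 8, 15, 4, 19, 14]
v[mid]=17>11: swap v[4],v[10]; hi=9 → [3, 9, 10, 11, 4, 12, 18, 5, 8, 15, 17, 19, 14]
v[mid]=4<11: swap v[3],v[4]; lo=4,mid=5 → [3, 9, 10, 4, 11, 12, 18, 5, 8, 15, 17, 19, 14]
v[mid]=12>11: swap v[5],v[9]; hi=8 → [3, 9, 10, 4, 11, 15, 18, 5, 8, 12, 17, 19, 14]
v[mid]=15>11: swap v[5],v[8]; hi=7 → [3, 9, 10, 4, 11, 8, 18, 5, 15, 12, 17, 19, 14]
v[mid]=8<11: swap v[4],v[5]; lo=5,mid=6 → [3, 9, 10, 4, 8, 11, 18, 5, 15, 12, 17, 19, 14]
v[mid]=18>11: swap v[6],v[7]; hi=6 → [3, 9, 10, 4, 8, 11, 5, 18, 15, 12, 17, 19, 14]
v[mid]=5<11: swap v[5],v[6]; lo=6,mid=7 → [3, 9, 10, 4, 8, 5, 11, 18, 15, 12, 17, 19, 14]
end: lo=6, hi=6; v = [3, 9, 10, 4, 8, 5, 11, 18, 15, 12, 17, 19, 14]

[3, 9, 10, 4, 8, 5, 11, 18, 15, 12, 17, 19, 14]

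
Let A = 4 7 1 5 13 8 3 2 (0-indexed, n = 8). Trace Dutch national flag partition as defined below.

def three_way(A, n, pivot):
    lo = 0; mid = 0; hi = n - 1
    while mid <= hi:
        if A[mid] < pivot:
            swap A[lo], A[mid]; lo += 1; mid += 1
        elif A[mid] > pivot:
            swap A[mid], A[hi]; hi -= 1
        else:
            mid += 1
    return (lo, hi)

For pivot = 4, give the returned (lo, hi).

pivot = 4; lo=0, mid=0, hi=7
A[mid]=4=4: mid=1
A[mid]=7>4: swap A[1],A[7]; hi=6 → 4 2 1 5 13 8 3 7
A[mid]=2<4: swap A[0],A[1]; lo=1,mid=2 → 2 4 1 5 13 8 3 7
A[mid]=1<4: swap A[1],A[2]; lo=2,mid=3 → 2 1 4 5 13 8 3 7
A[mid]=5>4: swap A[3],A[6]; hi=5 → 2 1 4 3 13 8 5 7
A[mid]=3<4: swap A[2],A[3]; lo=3,mid=4 → 2 1 3 4 13 8 5 7
A[mid]=13>4: swap A[4],A[5]; hi=4 → 2 1 3 4 8 13 5 7
A[mid]=8>4: swap A[4],A[4]; hi=3 → 2 1 3 4 8 13 5 7
end: lo=3, hi=3; A = 2 1 3 4 8 13 5 7

(3, 3)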